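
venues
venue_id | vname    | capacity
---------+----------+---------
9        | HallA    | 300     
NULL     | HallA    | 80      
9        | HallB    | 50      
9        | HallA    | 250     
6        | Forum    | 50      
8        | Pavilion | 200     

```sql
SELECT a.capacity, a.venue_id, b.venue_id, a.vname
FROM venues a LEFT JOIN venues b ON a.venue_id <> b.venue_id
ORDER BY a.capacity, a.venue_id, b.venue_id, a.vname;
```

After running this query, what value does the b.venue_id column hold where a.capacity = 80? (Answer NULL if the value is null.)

NULL

LEFT JOIN keeps every row from `venues a`; unmatched rows get NULL for `venues b`'s columns.
Matching on a.venue_id <> b.venue_id. A NULL in a compared column never satisfies the condition.
Matched pairs: 14; unmatched a rows kept: 1.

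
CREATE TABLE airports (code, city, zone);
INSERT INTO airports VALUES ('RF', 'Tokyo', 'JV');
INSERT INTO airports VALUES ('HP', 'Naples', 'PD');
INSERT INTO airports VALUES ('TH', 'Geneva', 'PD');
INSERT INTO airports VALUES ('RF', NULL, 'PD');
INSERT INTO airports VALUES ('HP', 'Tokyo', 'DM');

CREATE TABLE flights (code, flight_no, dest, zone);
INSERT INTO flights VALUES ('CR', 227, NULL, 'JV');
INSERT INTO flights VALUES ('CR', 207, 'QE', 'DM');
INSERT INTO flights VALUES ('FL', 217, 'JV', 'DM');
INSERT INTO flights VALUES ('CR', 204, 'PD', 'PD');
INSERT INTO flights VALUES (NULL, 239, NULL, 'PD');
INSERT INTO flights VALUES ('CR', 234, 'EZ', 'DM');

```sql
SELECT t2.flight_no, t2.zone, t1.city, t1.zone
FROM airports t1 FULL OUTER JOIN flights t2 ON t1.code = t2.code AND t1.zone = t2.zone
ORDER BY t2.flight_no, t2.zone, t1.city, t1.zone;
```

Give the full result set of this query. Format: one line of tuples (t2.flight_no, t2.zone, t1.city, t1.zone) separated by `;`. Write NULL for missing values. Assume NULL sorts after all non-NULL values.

(204, PD, NULL, NULL); (207, DM, NULL, NULL); (217, DM, NULL, NULL); (227, JV, NULL, NULL); (234, DM, NULL, NULL); (239, PD, NULL, NULL); (NULL, NULL, Geneva, PD); (NULL, NULL, Naples, PD); (NULL, NULL, Tokyo, DM); (NULL, NULL, Tokyo, JV); (NULL, NULL, NULL, PD)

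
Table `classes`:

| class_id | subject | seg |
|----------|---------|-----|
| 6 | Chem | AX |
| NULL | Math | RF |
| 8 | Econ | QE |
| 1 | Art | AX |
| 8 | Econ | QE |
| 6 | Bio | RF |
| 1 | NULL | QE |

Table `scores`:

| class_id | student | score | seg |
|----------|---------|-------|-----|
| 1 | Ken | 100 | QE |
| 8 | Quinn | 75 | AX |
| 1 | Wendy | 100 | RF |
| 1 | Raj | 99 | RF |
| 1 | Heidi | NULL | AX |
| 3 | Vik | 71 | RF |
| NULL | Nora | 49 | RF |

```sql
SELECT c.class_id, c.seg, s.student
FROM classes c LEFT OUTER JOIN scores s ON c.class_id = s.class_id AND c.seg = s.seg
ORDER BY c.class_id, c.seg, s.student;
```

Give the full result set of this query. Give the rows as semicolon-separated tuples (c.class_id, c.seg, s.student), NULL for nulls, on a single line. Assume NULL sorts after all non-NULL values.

(1, AX, Heidi); (1, QE, Ken); (6, AX, NULL); (6, RF, NULL); (8, QE, NULL); (8, QE, NULL); (NULL, RF, NULL)

LEFT JOIN keeps every row from `classes`; unmatched rows get NULL for `scores`'s columns.
Matching on c.class_id = s.class_id AND c.seg = s.seg. A NULL in a compared column never satisfies the condition.
- class_id=6, seg=AX: no s row matches, row kept with s columns NULL.
- class_id=NULL, seg=RF: no s row matches, row kept with s columns NULL.
- class_id=8, seg=QE: no s row matches, row kept with s columns NULL.
- class_id=1, seg=AX: 1 matching s row(s), so 1 row(s) emitted.
- class_id=8, seg=QE: no s row matches, row kept with s columns NULL.
- class_id=6, seg=RF: no s row matches, row kept with s columns NULL.
- class_id=1, seg=QE: 1 matching s row(s), so 1 row(s) emitted.
After projecting and ordering:
c.class_id | c.seg | s.student
1 | AX | Heidi
1 | QE | Ken
6 | AX | NULL
6 | RF | NULL
8 | QE | NULL
8 | QE | NULL
NULL | RF | NULL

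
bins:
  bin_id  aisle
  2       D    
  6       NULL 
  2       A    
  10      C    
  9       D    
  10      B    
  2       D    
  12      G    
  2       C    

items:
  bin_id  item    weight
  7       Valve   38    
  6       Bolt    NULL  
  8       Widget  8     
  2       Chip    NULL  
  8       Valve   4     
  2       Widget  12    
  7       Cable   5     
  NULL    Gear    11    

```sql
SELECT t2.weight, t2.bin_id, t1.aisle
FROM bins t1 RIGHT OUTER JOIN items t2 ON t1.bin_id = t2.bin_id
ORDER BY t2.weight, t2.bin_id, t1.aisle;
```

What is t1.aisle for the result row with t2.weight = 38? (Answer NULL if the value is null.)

NULL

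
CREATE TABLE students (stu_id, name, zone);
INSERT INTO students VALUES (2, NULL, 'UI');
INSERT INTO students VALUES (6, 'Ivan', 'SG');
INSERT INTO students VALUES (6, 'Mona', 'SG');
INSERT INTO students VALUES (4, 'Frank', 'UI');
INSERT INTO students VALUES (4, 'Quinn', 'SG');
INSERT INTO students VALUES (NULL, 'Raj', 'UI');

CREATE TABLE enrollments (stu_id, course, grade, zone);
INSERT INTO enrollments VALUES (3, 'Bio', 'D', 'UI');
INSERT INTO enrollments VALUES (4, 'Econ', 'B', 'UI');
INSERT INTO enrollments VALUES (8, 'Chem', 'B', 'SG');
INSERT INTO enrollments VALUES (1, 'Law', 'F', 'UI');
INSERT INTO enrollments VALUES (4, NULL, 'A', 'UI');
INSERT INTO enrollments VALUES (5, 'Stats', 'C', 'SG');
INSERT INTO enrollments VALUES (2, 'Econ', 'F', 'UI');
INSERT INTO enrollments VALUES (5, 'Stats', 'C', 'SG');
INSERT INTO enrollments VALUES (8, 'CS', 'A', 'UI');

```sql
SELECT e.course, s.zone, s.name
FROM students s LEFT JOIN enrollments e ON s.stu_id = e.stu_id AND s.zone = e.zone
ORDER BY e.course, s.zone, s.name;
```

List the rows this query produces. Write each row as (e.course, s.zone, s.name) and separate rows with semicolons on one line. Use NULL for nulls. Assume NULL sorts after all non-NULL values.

LEFT JOIN keeps every row from `students`; unmatched rows get NULL for `enrollments`'s columns.
Matching on s.stu_id = e.stu_id AND s.zone = e.zone. A NULL in a compared column never satisfies the condition.
- s (stu_id=2, zone=UI) pairs with 1 row(s) of e.
- s (stu_id=6, zone=SG) has no partner → padded with NULL.
- s (stu_id=6, zone=SG) has no partner → padded with NULL.
- s (stu_id=4, zone=UI) pairs with 2 row(s) of e.
- s (stu_id=4, zone=SG) has no partner → padded with NULL.
- s (stu_id=NULL, zone=UI) has no partner → padded with NULL.
After projecting and ordering:
e.course | s.zone | s.name
Econ | UI | Frank
Econ | UI | NULL
NULL | SG | Ivan
NULL | SG | Mona
NULL | SG | Quinn
NULL | UI | Frank
NULL | UI | Raj

(Econ, UI, Frank); (Econ, UI, NULL); (NULL, SG, Ivan); (NULL, SG, Mona); (NULL, SG, Quinn); (NULL, UI, Frank); (NULL, UI, Raj)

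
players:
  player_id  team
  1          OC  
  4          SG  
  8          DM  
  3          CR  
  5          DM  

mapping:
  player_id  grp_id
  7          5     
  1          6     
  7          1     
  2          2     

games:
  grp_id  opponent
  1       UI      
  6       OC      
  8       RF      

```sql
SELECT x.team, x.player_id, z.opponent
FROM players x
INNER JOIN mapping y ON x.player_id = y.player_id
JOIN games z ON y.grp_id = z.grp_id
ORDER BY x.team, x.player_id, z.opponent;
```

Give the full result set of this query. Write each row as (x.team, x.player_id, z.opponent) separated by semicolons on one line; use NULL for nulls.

Evaluate left to right. First `players x INNER JOIN mapping y` on player_id: 1 row(s).
Then INNER JOIN `games z` on grp_id: keep only rows whose y.grp_id appears in z.

(OC, 1, OC)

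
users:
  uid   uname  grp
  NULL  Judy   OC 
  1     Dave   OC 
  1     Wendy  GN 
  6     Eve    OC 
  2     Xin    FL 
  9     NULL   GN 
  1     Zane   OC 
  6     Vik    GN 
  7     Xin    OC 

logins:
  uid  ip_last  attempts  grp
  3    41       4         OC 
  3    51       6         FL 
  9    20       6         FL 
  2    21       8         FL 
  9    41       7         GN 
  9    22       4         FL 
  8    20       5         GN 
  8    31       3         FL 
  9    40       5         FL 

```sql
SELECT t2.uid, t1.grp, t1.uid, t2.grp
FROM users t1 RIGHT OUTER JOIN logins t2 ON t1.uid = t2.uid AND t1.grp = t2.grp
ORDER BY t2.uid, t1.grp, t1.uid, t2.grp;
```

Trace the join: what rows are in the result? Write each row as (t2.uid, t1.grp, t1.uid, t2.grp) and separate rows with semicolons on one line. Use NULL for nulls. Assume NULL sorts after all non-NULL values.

RIGHT JOIN keeps every row from `logins`; unmatched rows get NULL for `users`'s columns.
Matching on t1.uid = t2.uid AND t1.grp = t2.grp. A NULL in a compared column never satisfies the condition.
Matched pairs: 2; unmatched t2 rows kept: 7.

(2, FL, 2, FL); (3, NULL, NULL, FL); (3, NULL, NULL, OC); (8, NULL, NULL, FL); (8, NULL, NULL, GN); (9, GN, 9, GN); (9, NULL, NULL, FL); (9, NULL, NULL, FL); (9, NULL, NULL, FL)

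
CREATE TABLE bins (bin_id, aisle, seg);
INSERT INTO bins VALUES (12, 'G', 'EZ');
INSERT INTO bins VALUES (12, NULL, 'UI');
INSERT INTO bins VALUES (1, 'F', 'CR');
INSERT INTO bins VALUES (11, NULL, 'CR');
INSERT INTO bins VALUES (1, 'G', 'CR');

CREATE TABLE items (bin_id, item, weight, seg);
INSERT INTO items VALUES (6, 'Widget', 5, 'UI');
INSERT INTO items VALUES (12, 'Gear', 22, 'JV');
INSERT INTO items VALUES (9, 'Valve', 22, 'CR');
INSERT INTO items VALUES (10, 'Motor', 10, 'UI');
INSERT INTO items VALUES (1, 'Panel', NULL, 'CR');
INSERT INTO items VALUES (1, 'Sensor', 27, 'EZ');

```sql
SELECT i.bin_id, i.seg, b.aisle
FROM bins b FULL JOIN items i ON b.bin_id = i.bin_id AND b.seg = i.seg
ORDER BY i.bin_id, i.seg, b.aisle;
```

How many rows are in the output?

FULL OUTER JOIN keeps every row from both sides; unmatched rows get NULL for the other side's columns.
Matching on b.bin_id = i.bin_id AND b.seg = i.seg.
Matched pairs: 2; unmatched b rows kept: 3; unmatched i rows kept: 5.
Total: 2 matched + 8 padded = 10 rows.

10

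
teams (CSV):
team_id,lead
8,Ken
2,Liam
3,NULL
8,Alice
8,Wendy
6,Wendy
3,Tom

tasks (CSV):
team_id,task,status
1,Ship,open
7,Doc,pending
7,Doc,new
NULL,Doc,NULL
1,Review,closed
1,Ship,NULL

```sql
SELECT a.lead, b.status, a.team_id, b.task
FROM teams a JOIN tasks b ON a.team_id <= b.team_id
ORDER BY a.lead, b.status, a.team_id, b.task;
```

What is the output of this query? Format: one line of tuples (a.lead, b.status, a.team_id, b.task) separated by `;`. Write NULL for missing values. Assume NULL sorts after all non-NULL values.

INNER JOIN keeps only pairs where the ON condition holds.
Matching on a.team_id <= b.team_id. A NULL in a compared column never satisfies the condition.
- a (team_id=8) has no partner → excluded.
- a (team_id=2) pairs with 2 row(s) of b.
- a (team_id=3) pairs with 2 row(s) of b.
- a (team_id=8) has no partner → excluded.
- a (team_id=8) has no partner → excluded.
- a (team_id=6) pairs with 2 row(s) of b.
- a (team_id=3) pairs with 2 row(s) of b.
After projecting and ordering:
a.lead | b.status | a.team_id | b.task
Liam | new | 2 | Doc
Liam | pending | 2 | Doc
Tom | new | 3 | Doc
Tom | pending | 3 | Doc
Wendy | new | 6 | Doc
Wendy | pending | 6 | Doc
NULL | new | 3 | Doc
NULL | pending | 3 | Doc

(Liam, new, 2, Doc); (Liam, pending, 2, Doc); (Tom, new, 3, Doc); (Tom, pending, 3, Doc); (Wendy, new, 6, Doc); (Wendy, pending, 6, Doc); (NULL, new, 3, Doc); (NULL, pending, 3, Doc)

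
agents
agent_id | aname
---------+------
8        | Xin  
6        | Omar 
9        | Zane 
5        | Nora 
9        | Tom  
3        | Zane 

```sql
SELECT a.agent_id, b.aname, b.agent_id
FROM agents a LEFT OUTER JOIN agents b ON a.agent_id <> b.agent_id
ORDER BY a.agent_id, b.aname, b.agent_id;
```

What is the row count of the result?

28

LEFT JOIN keeps every row from `agents a`; unmatched rows get NULL for `agents b`'s columns.
Matching on a.agent_id <> b.agent_id.
Matched pairs: 28; unmatched a rows kept: 0.
Total: 28 rows.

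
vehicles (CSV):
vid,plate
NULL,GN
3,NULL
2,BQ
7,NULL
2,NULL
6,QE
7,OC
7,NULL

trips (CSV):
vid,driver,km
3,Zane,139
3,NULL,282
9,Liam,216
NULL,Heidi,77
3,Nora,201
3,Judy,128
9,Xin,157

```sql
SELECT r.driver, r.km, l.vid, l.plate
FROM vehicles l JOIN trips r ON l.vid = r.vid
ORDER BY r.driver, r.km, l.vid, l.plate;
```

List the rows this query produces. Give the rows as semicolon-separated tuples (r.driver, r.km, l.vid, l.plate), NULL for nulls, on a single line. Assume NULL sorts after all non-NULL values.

(Judy, 128, 3, NULL); (Nora, 201, 3, NULL); (Zane, 139, 3, NULL); (NULL, 282, 3, NULL)

INNER JOIN keeps only pairs where the ON condition holds.
Matching on l.vid = r.vid. A NULL in a compared column never satisfies the condition.
- l (vid=NULL) has no partner → excluded.
- l (vid=3) pairs with 4 row(s) of r.
- l (vid=2) has no partner → excluded.
- l (vid=7) has no partner → excluded.
- l (vid=2) has no partner → excluded.
- l (vid=6) has no partner → excluded.
- l (vid=7) has no partner → excluded.
- l (vid=7) has no partner → excluded.
After projecting and ordering:
r.driver | r.km | l.vid | l.plate
Judy | 128 | 3 | NULL
Nora | 201 | 3 | NULL
Zane | 139 | 3 | NULL
NULL | 282 | 3 | NULL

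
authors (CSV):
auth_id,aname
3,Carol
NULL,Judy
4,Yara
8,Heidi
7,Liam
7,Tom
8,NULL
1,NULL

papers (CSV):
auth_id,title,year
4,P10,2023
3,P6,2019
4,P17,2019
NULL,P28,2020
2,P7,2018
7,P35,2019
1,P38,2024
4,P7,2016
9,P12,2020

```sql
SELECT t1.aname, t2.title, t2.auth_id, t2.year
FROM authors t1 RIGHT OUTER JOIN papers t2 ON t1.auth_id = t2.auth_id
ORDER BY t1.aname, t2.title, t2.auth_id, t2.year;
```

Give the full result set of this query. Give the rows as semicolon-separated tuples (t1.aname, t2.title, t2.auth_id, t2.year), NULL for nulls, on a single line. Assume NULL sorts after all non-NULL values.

(Carol, P6, 3, 2019); (Liam, P35, 7, 2019); (Tom, P35, 7, 2019); (Yara, P10, 4, 2023); (Yara, P17, 4, 2019); (Yara, P7, 4, 2016); (NULL, P12, 9, 2020); (NULL, P28, NULL, 2020); (NULL, P38, 1, 2024); (NULL, P7, 2, 2018)

RIGHT JOIN keeps every row from `papers`; unmatched rows get NULL for `authors`'s columns.
Matching on t1.auth_id = t2.auth_id. A NULL in a compared column never satisfies the condition.
Matched pairs: 7; unmatched t2 rows kept: 3.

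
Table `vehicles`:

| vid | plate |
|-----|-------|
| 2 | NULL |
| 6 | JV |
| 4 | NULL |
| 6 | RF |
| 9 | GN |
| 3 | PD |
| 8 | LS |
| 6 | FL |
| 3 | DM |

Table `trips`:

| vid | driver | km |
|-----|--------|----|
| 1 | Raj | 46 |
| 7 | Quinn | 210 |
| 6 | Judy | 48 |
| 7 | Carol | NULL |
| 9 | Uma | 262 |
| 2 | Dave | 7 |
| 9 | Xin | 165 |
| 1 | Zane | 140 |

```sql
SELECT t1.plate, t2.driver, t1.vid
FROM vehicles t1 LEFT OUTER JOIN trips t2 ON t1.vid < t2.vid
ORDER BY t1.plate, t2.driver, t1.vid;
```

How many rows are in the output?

LEFT JOIN keeps every row from `vehicles`; unmatched rows get NULL for `trips`'s columns.
Matching on t1.vid < t2.vid.
- t1[0] vid=2 → 5 match(es) in t2 → 5 row(s).
- t1[1] vid=6 → 4 match(es) in t2 → 4 row(s).
- t1[2] vid=4 → 5 match(es) in t2 → 5 row(s).
- t1[3] vid=6 → 4 match(es) in t2 → 4 row(s).
- t1[4] vid=9 → no match; kept with NULLs on the t2 side.
- t1[5] vid=3 → 5 match(es) in t2 → 5 row(s).
- t1[6] vid=8 → 2 match(es) in t2 → 2 row(s).
- t1[7] vid=6 → 4 match(es) in t2 → 4 row(s).
- t1[8] vid=3 → 5 match(es) in t2 → 5 row(s).
Total: 34 matched + 1 padded = 35 rows.

35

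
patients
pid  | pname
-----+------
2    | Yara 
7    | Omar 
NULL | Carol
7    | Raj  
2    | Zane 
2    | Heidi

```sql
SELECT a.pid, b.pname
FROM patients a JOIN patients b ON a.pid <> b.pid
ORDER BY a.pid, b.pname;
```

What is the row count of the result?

12

INNER JOIN keeps only pairs where the ON condition holds.
Matching on a.pid <> b.pid. A NULL in a compared column never satisfies the condition.
- a row (pid=2): matches 2 b row(s) → 2 output row(s).
- a row (pid=7): matches 3 b row(s) → 3 output row(s).
- a row (pid=NULL): no match → dropped.
- a row (pid=7): matches 3 b row(s) → 3 output row(s).
- a row (pid=2): matches 2 b row(s) → 2 output row(s).
- a row (pid=2): matches 2 b row(s) → 2 output row(s).
Total: 12 rows.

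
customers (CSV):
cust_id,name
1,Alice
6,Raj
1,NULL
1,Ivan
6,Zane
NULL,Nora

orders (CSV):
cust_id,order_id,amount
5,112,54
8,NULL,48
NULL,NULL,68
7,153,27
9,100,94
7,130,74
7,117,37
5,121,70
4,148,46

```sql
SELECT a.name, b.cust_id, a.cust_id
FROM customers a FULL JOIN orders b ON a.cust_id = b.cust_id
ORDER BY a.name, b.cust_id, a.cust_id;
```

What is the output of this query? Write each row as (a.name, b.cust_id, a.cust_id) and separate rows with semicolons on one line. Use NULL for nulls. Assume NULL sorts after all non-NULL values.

(Alice, NULL, 1); (Ivan, NULL, 1); (Nora, NULL, NULL); (Raj, NULL, 6); (Zane, NULL, 6); (NULL, 4, NULL); (NULL, 5, NULL); (NULL, 5, NULL); (NULL, 7, NULL); (NULL, 7, NULL); (NULL, 7, NULL); (NULL, 8, NULL); (NULL, 9, NULL); (NULL, NULL, 1); (NULL, NULL, NULL)

FULL OUTER JOIN keeps every row from both sides; unmatched rows get NULL for the other side's columns.
Matching on a.cust_id = b.cust_id. A NULL in a compared column never satisfies the condition.
Matched pairs: 0; unmatched a rows kept: 6; unmatched b rows kept: 9.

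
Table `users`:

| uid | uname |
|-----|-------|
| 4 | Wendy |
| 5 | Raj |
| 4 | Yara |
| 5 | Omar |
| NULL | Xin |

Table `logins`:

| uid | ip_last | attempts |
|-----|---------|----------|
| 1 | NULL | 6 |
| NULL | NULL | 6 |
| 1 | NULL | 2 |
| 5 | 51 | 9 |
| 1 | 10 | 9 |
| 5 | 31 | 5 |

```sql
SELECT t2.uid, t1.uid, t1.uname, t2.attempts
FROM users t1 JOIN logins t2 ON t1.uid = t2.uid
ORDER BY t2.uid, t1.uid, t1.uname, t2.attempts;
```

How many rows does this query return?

4

INNER JOIN keeps only pairs where the ON condition holds.
Matching on t1.uid = t2.uid. A NULL in a compared column never satisfies the condition.
- t1 (uid=4) has no partner → excluded.
- t1 (uid=5) pairs with 2 row(s) of t2.
- t1 (uid=4) has no partner → excluded.
- t1 (uid=5) pairs with 2 row(s) of t2.
- t1 (uid=NULL) has no partner → excluded.
Total: 4 rows.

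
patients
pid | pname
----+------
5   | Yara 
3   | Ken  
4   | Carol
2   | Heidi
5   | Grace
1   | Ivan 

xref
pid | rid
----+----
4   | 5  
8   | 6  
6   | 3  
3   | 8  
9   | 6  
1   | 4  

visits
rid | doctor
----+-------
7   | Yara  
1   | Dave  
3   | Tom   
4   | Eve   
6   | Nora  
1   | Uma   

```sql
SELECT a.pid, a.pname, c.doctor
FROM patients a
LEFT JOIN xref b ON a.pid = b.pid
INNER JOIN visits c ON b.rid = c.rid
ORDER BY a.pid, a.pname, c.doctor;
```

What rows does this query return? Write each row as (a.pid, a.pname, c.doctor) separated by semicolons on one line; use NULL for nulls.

(1, Ivan, Eve)

Evaluate left to right. First `patients a LEFT JOIN xref b` on pid: 6 row(s).
Then INNER JOIN `visits c` on rid: keep only rows whose b.rid appears in c.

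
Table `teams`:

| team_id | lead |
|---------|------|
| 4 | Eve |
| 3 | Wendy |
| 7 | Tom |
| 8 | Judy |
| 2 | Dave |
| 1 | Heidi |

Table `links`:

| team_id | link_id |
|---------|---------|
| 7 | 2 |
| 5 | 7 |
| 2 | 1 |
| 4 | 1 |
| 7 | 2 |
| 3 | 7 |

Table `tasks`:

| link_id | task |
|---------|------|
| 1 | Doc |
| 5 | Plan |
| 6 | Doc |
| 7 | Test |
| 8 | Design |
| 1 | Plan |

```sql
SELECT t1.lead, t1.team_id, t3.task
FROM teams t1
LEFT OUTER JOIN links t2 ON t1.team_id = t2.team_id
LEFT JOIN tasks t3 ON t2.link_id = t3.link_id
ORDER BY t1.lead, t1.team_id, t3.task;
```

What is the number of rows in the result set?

Step 1 — t1 LEFT JOIN t2 on team_id → 7 row(s).
Then LEFT JOIN `tasks t3` on link_id: each of those 7 rows is kept; rows whose t2.link_id has no match in t3 get NULL for t3's columns.
Result: 9 row(s).

9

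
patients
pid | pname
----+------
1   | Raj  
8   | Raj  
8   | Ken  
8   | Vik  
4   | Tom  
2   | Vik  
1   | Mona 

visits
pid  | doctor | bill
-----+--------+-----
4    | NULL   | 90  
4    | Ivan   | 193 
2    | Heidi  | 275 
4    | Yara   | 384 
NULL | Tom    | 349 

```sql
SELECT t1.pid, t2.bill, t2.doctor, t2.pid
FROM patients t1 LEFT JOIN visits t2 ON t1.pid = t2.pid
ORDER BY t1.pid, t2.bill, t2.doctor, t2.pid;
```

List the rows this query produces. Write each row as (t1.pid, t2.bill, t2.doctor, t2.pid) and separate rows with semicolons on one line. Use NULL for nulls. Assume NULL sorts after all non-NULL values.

LEFT JOIN keeps every row from `patients`; unmatched rows get NULL for `visits`'s columns.
Matching on t1.pid = t2.pid. A NULL in a compared column never satisfies the condition.
Matched pairs: 4; unmatched t1 rows kept: 5.

(1, NULL, NULL, NULL); (1, NULL, NULL, NULL); (2, 275, Heidi, 2); (4, 90, NULL, 4); (4, 193, Ivan, 4); (4, 384, Yara, 4); (8, NULL, NULL, NULL); (8, NULL, NULL, NULL); (8, NULL, NULL, NULL)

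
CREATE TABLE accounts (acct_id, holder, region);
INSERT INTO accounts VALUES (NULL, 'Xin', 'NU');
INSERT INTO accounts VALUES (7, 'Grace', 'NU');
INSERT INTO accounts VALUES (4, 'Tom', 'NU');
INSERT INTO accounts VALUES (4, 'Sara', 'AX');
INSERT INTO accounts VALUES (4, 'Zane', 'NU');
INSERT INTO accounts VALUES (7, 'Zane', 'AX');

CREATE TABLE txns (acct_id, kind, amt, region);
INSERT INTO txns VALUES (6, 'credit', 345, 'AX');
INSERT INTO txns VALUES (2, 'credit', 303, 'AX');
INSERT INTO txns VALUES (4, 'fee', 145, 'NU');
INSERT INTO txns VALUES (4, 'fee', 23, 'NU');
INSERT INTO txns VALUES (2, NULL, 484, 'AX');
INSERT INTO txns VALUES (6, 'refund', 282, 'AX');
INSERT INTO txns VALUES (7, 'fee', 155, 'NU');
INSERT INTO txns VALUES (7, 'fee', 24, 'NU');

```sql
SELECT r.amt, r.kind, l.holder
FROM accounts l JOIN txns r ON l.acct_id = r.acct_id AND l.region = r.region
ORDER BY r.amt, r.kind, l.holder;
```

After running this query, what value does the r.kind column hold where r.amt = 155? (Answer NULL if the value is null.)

fee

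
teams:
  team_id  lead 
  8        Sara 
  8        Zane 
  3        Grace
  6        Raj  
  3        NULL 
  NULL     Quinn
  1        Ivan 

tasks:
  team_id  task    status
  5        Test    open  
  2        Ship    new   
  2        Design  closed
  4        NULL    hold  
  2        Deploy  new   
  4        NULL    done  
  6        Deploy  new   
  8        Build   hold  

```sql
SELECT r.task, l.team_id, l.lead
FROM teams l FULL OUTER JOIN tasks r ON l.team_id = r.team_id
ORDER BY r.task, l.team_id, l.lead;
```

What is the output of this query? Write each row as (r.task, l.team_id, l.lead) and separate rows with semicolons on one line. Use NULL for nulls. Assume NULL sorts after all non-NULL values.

(Build, 8, Sara); (Build, 8, Zane); (Deploy, 6, Raj); (Deploy, NULL, NULL); (Design, NULL, NULL); (Ship, NULL, NULL); (Test, NULL, NULL); (NULL, 1, Ivan); (NULL, 3, Grace); (NULL, 3, NULL); (NULL, NULL, Quinn); (NULL, NULL, NULL); (NULL, NULL, NULL)

FULL OUTER JOIN keeps every row from both sides; unmatched rows get NULL for the other side's columns.
Matching on l.team_id = r.team_id. A NULL in a compared column never satisfies the condition.
- l (team_id=8) pairs with 1 row(s) of r.
- l (team_id=8) pairs with 1 row(s) of r.
- l (team_id=3) has no partner → padded with NULL.
- l (team_id=6) pairs with 1 row(s) of r.
- l (team_id=3) has no partner → padded with NULL.
- l (team_id=NULL) has no partner → padded with NULL.
- l (team_id=1) has no partner → padded with NULL.
- 6 row(s) from r found no l partner → padded with NULL.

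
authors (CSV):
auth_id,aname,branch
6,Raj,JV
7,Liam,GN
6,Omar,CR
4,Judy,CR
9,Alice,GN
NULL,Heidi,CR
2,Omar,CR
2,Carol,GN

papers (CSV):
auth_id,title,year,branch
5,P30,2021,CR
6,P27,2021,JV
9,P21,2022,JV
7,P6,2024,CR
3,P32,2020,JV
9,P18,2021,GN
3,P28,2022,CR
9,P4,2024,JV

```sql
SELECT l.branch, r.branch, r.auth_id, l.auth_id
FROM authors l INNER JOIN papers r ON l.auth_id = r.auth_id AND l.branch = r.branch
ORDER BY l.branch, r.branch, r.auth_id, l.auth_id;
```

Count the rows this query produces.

2

INNER JOIN keeps only pairs where the ON condition holds.
Matching on l.auth_id = r.auth_id AND l.branch = r.branch. A NULL in a compared column never satisfies the condition.
Matched pairs: 2.
Total: 2 rows.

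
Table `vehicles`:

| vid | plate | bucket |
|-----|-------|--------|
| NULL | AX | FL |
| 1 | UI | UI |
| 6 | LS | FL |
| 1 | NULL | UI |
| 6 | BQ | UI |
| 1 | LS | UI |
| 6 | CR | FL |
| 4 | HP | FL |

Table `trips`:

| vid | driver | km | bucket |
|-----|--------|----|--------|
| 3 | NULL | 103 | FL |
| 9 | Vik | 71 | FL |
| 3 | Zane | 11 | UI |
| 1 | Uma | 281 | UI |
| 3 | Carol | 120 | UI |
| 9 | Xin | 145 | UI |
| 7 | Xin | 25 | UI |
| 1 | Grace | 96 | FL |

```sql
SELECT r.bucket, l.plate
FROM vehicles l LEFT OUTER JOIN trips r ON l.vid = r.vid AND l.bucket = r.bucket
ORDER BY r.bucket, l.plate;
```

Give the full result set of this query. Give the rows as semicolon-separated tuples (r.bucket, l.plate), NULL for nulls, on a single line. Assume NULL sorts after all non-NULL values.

LEFT JOIN keeps every row from `vehicles`; unmatched rows get NULL for `trips`'s columns.
Matching on l.vid = r.vid AND l.bucket = r.bucket. A NULL in a compared column never satisfies the condition.
Matched pairs: 3; unmatched l rows kept: 5.

(UI, LS); (UI, UI); (UI, NULL); (NULL, AX); (NULL, BQ); (NULL, CR); (NULL, HP); (NULL, LS)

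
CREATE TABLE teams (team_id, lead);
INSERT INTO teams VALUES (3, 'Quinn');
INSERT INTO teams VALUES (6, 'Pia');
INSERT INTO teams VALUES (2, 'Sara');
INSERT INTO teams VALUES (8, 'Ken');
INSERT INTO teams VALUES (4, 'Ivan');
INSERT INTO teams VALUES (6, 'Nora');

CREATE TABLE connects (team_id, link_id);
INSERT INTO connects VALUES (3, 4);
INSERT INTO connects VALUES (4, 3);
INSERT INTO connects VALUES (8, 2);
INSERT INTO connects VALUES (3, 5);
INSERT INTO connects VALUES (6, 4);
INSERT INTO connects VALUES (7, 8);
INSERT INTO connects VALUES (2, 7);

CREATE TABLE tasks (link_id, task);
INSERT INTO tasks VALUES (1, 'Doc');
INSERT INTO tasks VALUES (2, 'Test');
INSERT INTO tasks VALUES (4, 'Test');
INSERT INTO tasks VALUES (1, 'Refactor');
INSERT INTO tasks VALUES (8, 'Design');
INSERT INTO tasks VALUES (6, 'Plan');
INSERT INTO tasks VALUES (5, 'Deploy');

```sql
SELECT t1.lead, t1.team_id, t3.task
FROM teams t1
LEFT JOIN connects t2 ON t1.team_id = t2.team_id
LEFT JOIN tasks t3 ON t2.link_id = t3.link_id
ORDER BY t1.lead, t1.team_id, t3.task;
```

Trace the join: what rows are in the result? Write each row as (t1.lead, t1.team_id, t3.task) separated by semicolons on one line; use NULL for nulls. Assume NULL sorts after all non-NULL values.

Joins associate left-to-right: teams LEFT JOIN connects on team_id gives 7 intermediate row(s).
Then LEFT JOIN `tasks t3` on link_id: each of those 7 rows is kept; rows whose t2.link_id has no match in t3 get NULL for t3's columns.

(Ivan, 4, NULL); (Ken, 8, Test); (Nora, 6, Test); (Pia, 6, Test); (Quinn, 3, Deploy); (Quinn, 3, Test); (Sara, 2, NULL)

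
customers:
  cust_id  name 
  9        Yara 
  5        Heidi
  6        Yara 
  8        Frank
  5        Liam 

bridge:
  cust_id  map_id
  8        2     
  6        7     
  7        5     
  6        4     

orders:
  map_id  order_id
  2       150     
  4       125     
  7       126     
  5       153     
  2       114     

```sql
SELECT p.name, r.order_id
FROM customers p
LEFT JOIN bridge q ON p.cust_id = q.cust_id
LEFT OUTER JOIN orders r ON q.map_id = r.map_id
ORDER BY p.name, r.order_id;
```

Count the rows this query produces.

7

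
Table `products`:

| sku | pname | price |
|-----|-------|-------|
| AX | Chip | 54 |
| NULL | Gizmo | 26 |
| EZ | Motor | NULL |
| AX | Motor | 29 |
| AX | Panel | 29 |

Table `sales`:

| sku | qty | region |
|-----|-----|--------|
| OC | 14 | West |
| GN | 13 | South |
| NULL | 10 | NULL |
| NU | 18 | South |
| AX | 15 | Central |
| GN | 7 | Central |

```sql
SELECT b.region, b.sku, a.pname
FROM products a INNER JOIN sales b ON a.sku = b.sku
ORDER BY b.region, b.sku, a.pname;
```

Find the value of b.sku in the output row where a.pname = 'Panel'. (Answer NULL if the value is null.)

AX

INNER JOIN keeps only pairs where the ON condition holds.
Matching on a.sku = b.sku. A NULL in a compared column never satisfies the condition.
- a[0] sku=AX → 1 match(es) in b → 1 row(s).
- a[1] sku=NULL → no match; dropped.
- a[2] sku=EZ → no match; dropped.
- a[3] sku=AX → 1 match(es) in b → 1 row(s).
- a[4] sku=AX → 1 match(es) in b → 1 row(s).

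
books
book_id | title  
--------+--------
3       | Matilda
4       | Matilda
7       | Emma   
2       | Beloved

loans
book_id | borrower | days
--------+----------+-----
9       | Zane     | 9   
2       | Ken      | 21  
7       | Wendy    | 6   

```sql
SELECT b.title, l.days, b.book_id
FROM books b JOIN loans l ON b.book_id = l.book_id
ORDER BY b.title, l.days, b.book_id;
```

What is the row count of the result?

2

INNER JOIN keeps only pairs where the ON condition holds.
Matching on b.book_id = l.book_id.
- b row (book_id=3): no match → dropped.
- b row (book_id=4): no match → dropped.
- b row (book_id=7): matches 1 l row(s) → 1 output row(s).
- b row (book_id=2): matches 1 l row(s) → 1 output row(s).
Total: 2 rows.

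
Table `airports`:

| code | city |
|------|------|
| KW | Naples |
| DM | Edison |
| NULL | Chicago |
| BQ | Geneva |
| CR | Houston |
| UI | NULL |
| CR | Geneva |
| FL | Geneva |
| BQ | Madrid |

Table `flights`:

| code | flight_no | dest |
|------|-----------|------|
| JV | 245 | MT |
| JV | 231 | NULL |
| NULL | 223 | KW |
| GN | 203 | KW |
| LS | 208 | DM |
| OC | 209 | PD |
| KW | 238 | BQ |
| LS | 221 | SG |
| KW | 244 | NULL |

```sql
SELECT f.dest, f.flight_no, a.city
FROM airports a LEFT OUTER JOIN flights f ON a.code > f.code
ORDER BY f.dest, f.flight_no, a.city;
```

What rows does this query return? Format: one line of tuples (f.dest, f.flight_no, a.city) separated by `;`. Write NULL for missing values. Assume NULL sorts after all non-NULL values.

(BQ, 238, NULL); (DM, 208, NULL); (KW, 203, Naples); (KW, 203, NULL); (MT, 245, Naples); (MT, 245, NULL); (PD, 209, NULL); (SG, 221, NULL); (NULL, 231, Naples); (NULL, 231, NULL); (NULL, 244, NULL); (NULL, NULL, Chicago); (NULL, NULL, Edison); (NULL, NULL, Geneva); (NULL, NULL, Geneva); (NULL, NULL, Geneva); (NULL, NULL, Houston); (NULL, NULL, Madrid)

LEFT JOIN keeps every row from `airports`; unmatched rows get NULL for `flights`'s columns.
Matching on a.code > f.code. A NULL in a compared column never satisfies the condition.
- a (code=KW) pairs with 3 row(s) of f.
- a (code=DM) has no partner → padded with NULL.
- a (code=NULL) has no partner → padded with NULL.
- a (code=BQ) has no partner → padded with NULL.
- a (code=CR) has no partner → padded with NULL.
- a (code=UI) pairs with 8 row(s) of f.
- a (code=CR) has no partner → padded with NULL.
- a (code=FL) has no partner → padded with NULL.
- a (code=BQ) has no partner → padded with NULL.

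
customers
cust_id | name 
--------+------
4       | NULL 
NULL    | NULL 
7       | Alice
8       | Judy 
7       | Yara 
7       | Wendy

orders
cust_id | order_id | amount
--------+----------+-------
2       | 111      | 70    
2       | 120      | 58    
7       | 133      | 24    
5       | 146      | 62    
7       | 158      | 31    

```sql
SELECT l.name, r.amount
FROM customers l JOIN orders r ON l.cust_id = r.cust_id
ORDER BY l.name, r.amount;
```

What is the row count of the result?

INNER JOIN keeps only pairs where the ON condition holds.
Matching on l.cust_id = r.cust_id. A NULL in a compared column never satisfies the condition.
- l row (cust_id=4): no match → dropped.
- l row (cust_id=NULL): no match → dropped.
- l row (cust_id=7): matches 2 r row(s) → 2 output row(s).
- l row (cust_id=8): no match → dropped.
- l row (cust_id=7): matches 2 r row(s) → 2 output row(s).
- l row (cust_id=7): matches 2 r row(s) → 2 output row(s).
Total: 6 rows.

6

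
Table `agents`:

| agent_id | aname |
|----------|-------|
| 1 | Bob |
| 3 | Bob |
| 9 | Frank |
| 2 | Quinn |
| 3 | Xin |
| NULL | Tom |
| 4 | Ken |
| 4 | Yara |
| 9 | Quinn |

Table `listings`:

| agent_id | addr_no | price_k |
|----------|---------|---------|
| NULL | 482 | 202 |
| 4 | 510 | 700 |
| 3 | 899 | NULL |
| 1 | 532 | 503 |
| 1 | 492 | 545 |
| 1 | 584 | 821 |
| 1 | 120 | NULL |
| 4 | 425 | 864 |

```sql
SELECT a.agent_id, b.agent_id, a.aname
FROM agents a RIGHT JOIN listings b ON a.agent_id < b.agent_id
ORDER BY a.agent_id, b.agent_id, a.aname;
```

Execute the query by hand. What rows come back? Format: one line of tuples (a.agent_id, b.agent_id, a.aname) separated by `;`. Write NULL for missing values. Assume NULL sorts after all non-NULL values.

(1, 3, Bob); (1, 4, Bob); (1, 4, Bob); (2, 3, Quinn); (2, 4, Quinn); (2, 4, Quinn); (3, 4, Bob); (3, 4, Bob); (3, 4, Xin); (3, 4, Xin); (NULL, 1, NULL); (NULL, 1, NULL); (NULL, 1, NULL); (NULL, 1, NULL); (NULL, NULL, NULL)

RIGHT JOIN keeps every row from `listings`; unmatched rows get NULL for `agents`'s columns.
Matching on a.agent_id < b.agent_id. A NULL in a compared column never satisfies the condition.
- a (agent_id=1) pairs with 3 row(s) of b.
- a (agent_id=3) pairs with 2 row(s) of b.
- a (agent_id=9) has no partner in b.
- a (agent_id=2) pairs with 3 row(s) of b.
- a (agent_id=3) pairs with 2 row(s) of b.
- a (agent_id=NULL) has no partner in b.
- a (agent_id=4) has no partner in b.
- a (agent_id=4) has no partner in b.
- a (agent_id=9) has no partner in b.
- plus 5 unmatched b row(s), each kept with NULL a columns.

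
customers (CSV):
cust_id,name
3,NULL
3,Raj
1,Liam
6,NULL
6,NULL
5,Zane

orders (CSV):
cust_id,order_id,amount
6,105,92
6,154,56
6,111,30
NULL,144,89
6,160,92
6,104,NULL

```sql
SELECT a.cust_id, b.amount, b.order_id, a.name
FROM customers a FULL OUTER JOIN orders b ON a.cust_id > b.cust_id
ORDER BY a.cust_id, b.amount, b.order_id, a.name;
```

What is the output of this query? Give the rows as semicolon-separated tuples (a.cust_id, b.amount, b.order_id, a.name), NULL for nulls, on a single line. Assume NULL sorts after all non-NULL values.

(1, NULL, NULL, Liam); (3, NULL, NULL, Raj); (3, NULL, NULL, NULL); (5, NULL, NULL, Zane); (6, NULL, NULL, NULL); (6, NULL, NULL, NULL); (NULL, 30, 111, NULL); (NULL, 56, 154, NULL); (NULL, 89, 144, NULL); (NULL, 92, 105, NULL); (NULL, 92, 160, NULL); (NULL, NULL, 104, NULL)

FULL OUTER JOIN keeps every row from both sides; unmatched rows get NULL for the other side's columns.
Matching on a.cust_id > b.cust_id. A NULL in a compared column never satisfies the condition.
- cust_id=3: no b row matches, row kept with b columns NULL.
- cust_id=3: no b row matches, row kept with b columns NULL.
- cust_id=1: no b row matches, row kept with b columns NULL.
- cust_id=6: no b row matches, row kept with b columns NULL.
- cust_id=6: no b row matches, row kept with b columns NULL.
- cust_id=5: no b row matches, row kept with b columns NULL.
- plus 6 unmatched b row(s), each kept with NULL a columns.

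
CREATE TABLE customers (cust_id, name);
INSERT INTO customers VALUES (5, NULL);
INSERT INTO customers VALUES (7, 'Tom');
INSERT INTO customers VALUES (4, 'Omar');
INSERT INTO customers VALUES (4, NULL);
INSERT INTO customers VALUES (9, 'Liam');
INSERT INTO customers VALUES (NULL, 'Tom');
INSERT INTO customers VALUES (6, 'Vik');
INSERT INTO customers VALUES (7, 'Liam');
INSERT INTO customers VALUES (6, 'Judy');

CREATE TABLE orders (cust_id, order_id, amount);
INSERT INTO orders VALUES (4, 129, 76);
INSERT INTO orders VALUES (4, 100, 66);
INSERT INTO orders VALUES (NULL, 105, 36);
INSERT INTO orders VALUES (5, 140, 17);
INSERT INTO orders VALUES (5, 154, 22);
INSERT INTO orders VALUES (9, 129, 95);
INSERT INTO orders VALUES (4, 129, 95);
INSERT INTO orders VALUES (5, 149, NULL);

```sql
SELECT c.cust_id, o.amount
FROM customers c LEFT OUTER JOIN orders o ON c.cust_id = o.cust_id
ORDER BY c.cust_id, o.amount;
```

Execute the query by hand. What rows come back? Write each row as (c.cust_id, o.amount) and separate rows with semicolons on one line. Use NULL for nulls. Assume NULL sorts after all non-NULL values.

LEFT JOIN keeps every row from `customers`; unmatched rows get NULL for `orders`'s columns.
Matching on c.cust_id = o.cust_id. A NULL in a compared column never satisfies the condition.
Matched pairs: 10; unmatched c rows kept: 5.

(4, 66); (4, 66); (4, 76); (4, 76); (4, 95); (4, 95); (5, 17); (5, 22); (5, NULL); (6, NULL); (6, NULL); (7, NULL); (7, NULL); (9, 95); (NULL, NULL)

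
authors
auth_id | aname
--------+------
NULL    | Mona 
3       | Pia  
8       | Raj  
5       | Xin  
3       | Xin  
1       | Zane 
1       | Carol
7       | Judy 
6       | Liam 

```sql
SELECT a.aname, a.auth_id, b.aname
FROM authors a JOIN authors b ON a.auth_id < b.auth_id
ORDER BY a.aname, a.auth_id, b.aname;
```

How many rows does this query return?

INNER JOIN keeps only pairs where the ON condition holds.
Matching on a.auth_id < b.auth_id. A NULL in a compared column never satisfies the condition.
- a row (auth_id=NULL): no match → dropped.
- a row (auth_id=3): matches 4 b row(s) → 4 output row(s).
- a row (auth_id=8): no match → dropped.
- a row (auth_id=5): matches 3 b row(s) → 3 output row(s).
- a row (auth_id=3): matches 4 b row(s) → 4 output row(s).
- a row (auth_id=1): matches 6 b row(s) → 6 output row(s).
- a row (auth_id=1): matches 6 b row(s) → 6 output row(s).
- a row (auth_id=7): matches 1 b row(s) → 1 output row(s).
- a row (auth_id=6): matches 2 b row(s) → 2 output row(s).
Total: 26 rows.

26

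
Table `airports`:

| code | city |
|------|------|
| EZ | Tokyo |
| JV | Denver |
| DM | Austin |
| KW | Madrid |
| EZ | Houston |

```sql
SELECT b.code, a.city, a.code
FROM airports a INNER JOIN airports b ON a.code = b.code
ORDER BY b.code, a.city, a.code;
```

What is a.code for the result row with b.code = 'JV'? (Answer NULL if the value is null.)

JV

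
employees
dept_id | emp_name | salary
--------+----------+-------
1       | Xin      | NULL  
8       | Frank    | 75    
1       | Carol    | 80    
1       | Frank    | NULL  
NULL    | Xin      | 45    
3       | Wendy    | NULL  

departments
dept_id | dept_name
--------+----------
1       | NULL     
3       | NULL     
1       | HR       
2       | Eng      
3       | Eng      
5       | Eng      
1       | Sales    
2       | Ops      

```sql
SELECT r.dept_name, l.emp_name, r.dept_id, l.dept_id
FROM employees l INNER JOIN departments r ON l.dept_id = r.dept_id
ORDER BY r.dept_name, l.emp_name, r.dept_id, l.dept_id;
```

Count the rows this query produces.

INNER JOIN keeps only pairs where the ON condition holds.
Matching on l.dept_id = r.dept_id. A NULL in a compared column never satisfies the condition.
- l[0] dept_id=1 → 3 match(es) in r → 3 row(s).
- l[1] dept_id=8 → no match; dropped.
- l[2] dept_id=1 → 3 match(es) in r → 3 row(s).
- l[3] dept_id=1 → 3 match(es) in r → 3 row(s).
- l[4] dept_id=NULL → no match; dropped.
- l[5] dept_id=3 → 2 match(es) in r → 2 row(s).
Total: 11 rows.

11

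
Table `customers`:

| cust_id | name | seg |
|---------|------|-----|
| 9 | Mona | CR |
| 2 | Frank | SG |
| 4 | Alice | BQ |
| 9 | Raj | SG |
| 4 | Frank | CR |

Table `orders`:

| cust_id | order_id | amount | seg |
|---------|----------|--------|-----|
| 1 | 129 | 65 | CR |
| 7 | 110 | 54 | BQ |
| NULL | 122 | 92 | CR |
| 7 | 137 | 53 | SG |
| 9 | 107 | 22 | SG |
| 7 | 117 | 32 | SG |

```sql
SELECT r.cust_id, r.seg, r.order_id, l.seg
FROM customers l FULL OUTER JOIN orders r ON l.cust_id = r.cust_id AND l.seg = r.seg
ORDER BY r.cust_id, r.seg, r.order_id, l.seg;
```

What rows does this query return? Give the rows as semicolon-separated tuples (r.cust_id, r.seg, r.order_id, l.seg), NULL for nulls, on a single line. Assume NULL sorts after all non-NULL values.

FULL OUTER JOIN keeps every row from both sides; unmatched rows get NULL for the other side's columns.
Matching on l.cust_id = r.cust_id AND l.seg = r.seg. A NULL in a compared column never satisfies the condition.
- l (cust_id=9, seg=CR) has no partner → padded with NULL.
- l (cust_id=2, seg=SG) has no partner → padded with NULL.
- l (cust_id=4, seg=BQ) has no partner → padded with NULL.
- l (cust_id=9, seg=SG) pairs with 1 row(s) of r.
- l (cust_id=4, seg=CR) has no partner → padded with NULL.
- 5 r row(s) had no l match → kept, l columns NULL.
After projecting and ordering:
r.cust_id | r.seg | r.order_id | l.seg
1 | CR | 129 | NULL
7 | BQ | 110 | NULL
7 | SG | 117 | NULL
7 | SG | 137 | NULL
9 | SG | 107 | SG
NULL | CR | 122 | NULL
NULL | NULL | NULL | BQ
NULL | NULL | NULL | CR
NULL | NULL | NULL | CR
NULL | NULL | NULL | SG

(1, CR, 129, NULL); (7, BQ, 110, NULL); (7, SG, 117, NULL); (7, SG, 137, NULL); (9, SG, 107, SG); (NULL, CR, 122, NULL); (NULL, NULL, NULL, BQ); (NULL, NULL, NULL, CR); (NULL, NULL, NULL, CR); (NULL, NULL, NULL, SG)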